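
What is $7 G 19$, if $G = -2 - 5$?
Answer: $-931$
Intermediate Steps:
$G = -7$ ($G = -2 - 5 = -7$)
$7 G 19 = 7 \left(-7\right) 19 = \left(-49\right) 19 = -931$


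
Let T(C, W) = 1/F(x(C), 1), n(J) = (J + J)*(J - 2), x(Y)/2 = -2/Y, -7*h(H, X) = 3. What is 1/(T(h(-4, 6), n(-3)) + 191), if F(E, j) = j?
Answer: 1/192 ≈ 0.0052083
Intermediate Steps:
h(H, X) = -3/7 (h(H, X) = -⅐*3 = -3/7)
x(Y) = -4/Y (x(Y) = 2*(-2/Y) = -4/Y)
n(J) = 2*J*(-2 + J) (n(J) = (2*J)*(-2 + J) = 2*J*(-2 + J))
T(C, W) = 1 (T(C, W) = 1/1 = 1)
1/(T(h(-4, 6), n(-3)) + 191) = 1/(1 + 191) = 1/192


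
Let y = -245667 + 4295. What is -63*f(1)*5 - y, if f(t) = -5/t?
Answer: 242947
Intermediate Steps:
y = -241372
-63*f(1)*5 - y = -(-315)/1*5 - 1*(-241372) = -(-315)*5 + 241372 = -63*(-5)*5 + 241372 = 315*5 + 241372 = 1575 + 241372 = 242947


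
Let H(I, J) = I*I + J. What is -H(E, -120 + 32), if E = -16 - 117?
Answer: -17601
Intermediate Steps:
E = -133
H(I, J) = J + I² (H(I, J) = I² + J = J + I²)
-H(E, -120 + 32) = -((-120 + 32) + (-133)²) = -(-88 + 17689) = -1*17601 = -17601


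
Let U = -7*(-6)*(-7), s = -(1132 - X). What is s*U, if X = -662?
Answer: 527436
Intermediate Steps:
s = -1794 (s = -(1132 - 1*(-662)) = -(1132 + 662) = -1*1794 = -1794)
U = -294 (U = 42*(-7) = -294)
s*U = -1794*(-294) = 527436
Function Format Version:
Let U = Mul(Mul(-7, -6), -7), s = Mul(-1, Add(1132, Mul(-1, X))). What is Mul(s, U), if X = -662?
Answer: 527436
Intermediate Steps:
s = -1794 (s = Mul(-1, Add(1132, Mul(-1, -662))) = Mul(-1, Add(1132, 662)) = Mul(-1, 1794) = -1794)
U = -294 (U = Mul(42, -7) = -294)
Mul(s, U) = Mul(-1794, -294) = 527436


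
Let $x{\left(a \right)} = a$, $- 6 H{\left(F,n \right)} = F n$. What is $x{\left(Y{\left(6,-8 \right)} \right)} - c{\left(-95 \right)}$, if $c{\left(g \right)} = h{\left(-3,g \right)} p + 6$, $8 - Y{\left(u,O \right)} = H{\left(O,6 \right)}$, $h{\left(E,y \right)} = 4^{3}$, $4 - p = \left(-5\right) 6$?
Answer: $-2182$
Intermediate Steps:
$p = 34$ ($p = 4 - \left(-5\right) 6 = 4 - -30 = 4 + 30 = 34$)
$h{\left(E,y \right)} = 64$
$H{\left(F,n \right)} = - \frac{F n}{6}$
$Y{\left(u,O \right)} = 8 + O$ ($Y{\left(u,O \right)} = 8 - \left(- \frac{1}{6}\right) O 6 = 8 - - O = 8 + O$)
$c{\left(g \right)} = 2182$ ($c{\left(g \right)} = 64 \cdot 34 + 6 = 2176 + 6 = 2182$)
$x{\left(Y{\left(6,-8 \right)} \right)} - c{\left(-95 \right)} = \left(8 - 8\right) - 2182 = 0 - 2182 = -2182$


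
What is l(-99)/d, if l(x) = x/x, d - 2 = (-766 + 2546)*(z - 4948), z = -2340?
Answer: -1/12972638 ≈ -7.7085e-8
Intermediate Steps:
d = -12972638 (d = 2 + (-766 + 2546)*(-2340 - 4948) = 2 + 1780*(-7288) = 2 - 12972640 = -12972638)
l(x) = 1
l(-99)/d = 1/(-12972638) = 1*(-1/12972638) = -1/12972638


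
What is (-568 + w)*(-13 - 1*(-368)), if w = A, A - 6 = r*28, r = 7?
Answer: -129930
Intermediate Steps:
A = 202 (A = 6 + 7*28 = 6 + 196 = 202)
w = 202
(-568 + w)*(-13 - 1*(-368)) = (-568 + 202)*(-13 - 1*(-368)) = -366*(-13 + 368) = -366*355 = -129930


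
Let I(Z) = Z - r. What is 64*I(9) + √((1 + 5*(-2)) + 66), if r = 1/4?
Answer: 560 + √57 ≈ 567.55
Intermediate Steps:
r = ¼ ≈ 0.25000
I(Z) = -¼ + Z (I(Z) = Z - 1*¼ = Z - ¼ = -¼ + Z)
64*I(9) + √((1 + 5*(-2)) + 66) = 64*(-¼ + 9) + √((1 + 5*(-2)) + 66) = 64*(35/4) + √((1 - 10) + 66) = 560 + √(-9 + 66) = 560 + √57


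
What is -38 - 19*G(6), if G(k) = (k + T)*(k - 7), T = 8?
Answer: 228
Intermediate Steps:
G(k) = (-7 + k)*(8 + k) (G(k) = (k + 8)*(k - 7) = (8 + k)*(-7 + k) = (-7 + k)*(8 + k))
-38 - 19*G(6) = -38 - 19*(-56 + 6 + 6**2) = -38 - 19*(-56 + 6 + 36) = -38 - 19*(-14) = -38 + 266 = 228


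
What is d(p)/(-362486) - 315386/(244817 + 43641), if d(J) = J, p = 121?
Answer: -57178956507/52280993294 ≈ -1.0937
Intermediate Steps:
d(p)/(-362486) - 315386/(244817 + 43641) = 121/(-362486) - 315386/(244817 + 43641) = 121*(-1/362486) - 315386/288458 = -121/362486 - 315386*1/288458 = -121/362486 - 157693/144229 = -57178956507/52280993294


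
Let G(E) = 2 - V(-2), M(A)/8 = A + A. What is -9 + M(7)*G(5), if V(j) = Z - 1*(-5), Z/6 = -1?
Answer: 327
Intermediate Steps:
Z = -6 (Z = 6*(-1) = -6)
M(A) = 16*A (M(A) = 8*(A + A) = 8*(2*A) = 16*A)
V(j) = -1 (V(j) = -6 - 1*(-5) = -6 + 5 = -1)
G(E) = 3 (G(E) = 2 - 1*(-1) = 2 + 1 = 3)
-9 + M(7)*G(5) = -9 + (16*7)*3 = -9 + 112*3 = -9 + 336 = 327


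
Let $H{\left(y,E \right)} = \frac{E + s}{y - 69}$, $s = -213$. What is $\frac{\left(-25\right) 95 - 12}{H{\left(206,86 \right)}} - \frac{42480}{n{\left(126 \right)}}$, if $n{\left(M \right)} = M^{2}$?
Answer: $\frac{144065519}{56007} \approx 2572.3$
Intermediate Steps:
$H{\left(y,E \right)} = \frac{-213 + E}{-69 + y}$ ($H{\left(y,E \right)} = \frac{E - 213}{y - 69} = \frac{-213 + E}{-69 + y}$)
$\frac{\left(-25\right) 95 - 12}{H{\left(206,86 \right)}} - \frac{42480}{n{\left(126 \right)}} = \frac{\left(-25\right) 95 - 12}{\frac{1}{-69 + 206} \left(-213 + 86\right)} - \frac{42480}{126^{2}} = \frac{-2375 - 12}{\frac{1}{137} \left(-127\right)} - \frac{42480}{15876} = - \frac{2387}{\frac{1}{137} \left(-127\right)} - \frac{1180}{441} = - \frac{2387}{- \frac{127}{137}} - \frac{1180}{441} = \left(-2387\right) \left(- \frac{137}{127}\right) - \frac{1180}{441} = \frac{327019}{127} - \frac{1180}{441} = \frac{144065519}{56007}$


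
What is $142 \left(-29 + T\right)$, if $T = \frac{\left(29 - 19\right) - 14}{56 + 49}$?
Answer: $- \frac{432958}{105} \approx -4123.4$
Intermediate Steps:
$T = - \frac{4}{105}$ ($T = \frac{10 - 14}{105} = \left(-4\right) \frac{1}{105} = - \frac{4}{105} \approx -0.038095$)
$142 \left(-29 + T\right) = 142 \left(-29 - \frac{4}{105}\right) = 142 \left(- \frac{3049}{105}\right) = - \frac{432958}{105}$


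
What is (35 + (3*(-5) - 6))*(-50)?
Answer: -700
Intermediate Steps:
(35 + (3*(-5) - 6))*(-50) = (35 + (-15 - 6))*(-50) = (35 - 21)*(-50) = 14*(-50) = -700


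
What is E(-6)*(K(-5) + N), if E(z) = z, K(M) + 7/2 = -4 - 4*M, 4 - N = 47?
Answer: 183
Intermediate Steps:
N = -43 (N = 4 - 1*47 = 4 - 47 = -43)
K(M) = -15/2 - 4*M (K(M) = -7/2 + (-4 - 4*M) = -15/2 - 4*M)
E(-6)*(K(-5) + N) = -6*((-15/2 - 4*(-5)) - 43) = -6*((-15/2 + 20) - 43) = -6*(25/2 - 43) = -6*(-61/2) = 183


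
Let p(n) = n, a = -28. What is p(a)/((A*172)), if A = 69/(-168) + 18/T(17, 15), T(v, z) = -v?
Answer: 6664/60157 ≈ 0.11078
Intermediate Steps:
A = -1399/952 (A = 69/(-168) + 18/((-1*17)) = 69*(-1/168) + 18/(-17) = -23/56 + 18*(-1/17) = -23/56 - 18/17 = -1399/952 ≈ -1.4695)
p(a)/((A*172)) = -28/((-1399/952*172)) = -28/(-60157/238) = -28*(-238/60157) = 6664/60157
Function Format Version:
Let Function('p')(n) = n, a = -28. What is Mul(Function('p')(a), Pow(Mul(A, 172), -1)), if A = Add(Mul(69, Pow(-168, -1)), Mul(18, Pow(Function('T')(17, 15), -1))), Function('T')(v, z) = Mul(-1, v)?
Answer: Rational(6664, 60157) ≈ 0.11078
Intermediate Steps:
A = Rational(-1399, 952) (A = Add(Mul(69, Pow(-168, -1)), Mul(18, Pow(Mul(-1, 17), -1))) = Add(Mul(69, Rational(-1, 168)), Mul(18, Pow(-17, -1))) = Add(Rational(-23, 56), Mul(18, Rational(-1, 17))) = Add(Rational(-23, 56), Rational(-18, 17)) = Rational(-1399, 952) ≈ -1.4695)
Mul(Function('p')(a), Pow(Mul(A, 172), -1)) = Mul(-28, Pow(Mul(Rational(-1399, 952), 172), -1)) = Mul(-28, Pow(Rational(-60157, 238), -1)) = Mul(-28, Rational(-238, 60157)) = Rational(6664, 60157)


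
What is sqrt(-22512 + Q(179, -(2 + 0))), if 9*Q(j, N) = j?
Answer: I*sqrt(202429)/3 ≈ 149.97*I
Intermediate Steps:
Q(j, N) = j/9
sqrt(-22512 + Q(179, -(2 + 0))) = sqrt(-22512 + (1/9)*179) = sqrt(-22512 + 179/9) = sqrt(-202429/9) = I*sqrt(202429)/3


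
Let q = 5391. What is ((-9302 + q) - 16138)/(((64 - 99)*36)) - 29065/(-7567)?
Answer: 8968223/454020 ≈ 19.753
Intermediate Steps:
((-9302 + q) - 16138)/(((64 - 99)*36)) - 29065/(-7567) = ((-9302 + 5391) - 16138)/(((64 - 99)*36)) - 29065/(-7567) = (-3911 - 16138)/((-35*36)) - 29065*(-1/7567) = -20049/(-1260) + 29065/7567 = -20049*(-1/1260) + 29065/7567 = 6683/420 + 29065/7567 = 8968223/454020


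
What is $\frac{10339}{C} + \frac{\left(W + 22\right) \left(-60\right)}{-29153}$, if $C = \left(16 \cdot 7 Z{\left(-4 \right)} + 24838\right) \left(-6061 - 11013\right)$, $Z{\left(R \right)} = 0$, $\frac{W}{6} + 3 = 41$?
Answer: $\frac{6360958767133}{12363321201836} \approx 0.5145$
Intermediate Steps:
$W = 228$ ($W = -18 + 6 \cdot 41 = -18 + 246 = 228$)
$C = -424084012$ ($C = \left(16 \cdot 7 \cdot 0 + 24838\right) \left(-6061 - 11013\right) = \left(112 \cdot 0 + 24838\right) \left(-17074\right) = \left(0 + 24838\right) \left(-17074\right) = 24838 \left(-17074\right) = -424084012$)
$\frac{10339}{C} + \frac{\left(W + 22\right) \left(-60\right)}{-29153} = \frac{10339}{-424084012} + \frac{\left(228 + 22\right) \left(-60\right)}{-29153} = 10339 \left(- \frac{1}{424084012}\right) + 250 \left(-60\right) \left(- \frac{1}{29153}\right) = - \frac{10339}{424084012} - - \frac{15000}{29153} = - \frac{10339}{424084012} + \frac{15000}{29153} = \frac{6360958767133}{12363321201836}$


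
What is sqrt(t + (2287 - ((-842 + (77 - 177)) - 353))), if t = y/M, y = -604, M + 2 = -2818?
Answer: sqrt(1780450005)/705 ≈ 59.852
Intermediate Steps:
M = -2820 (M = -2 - 2818 = -2820)
t = 151/705 (t = -604/(-2820) = -604*(-1/2820) = 151/705 ≈ 0.21418)
sqrt(t + (2287 - ((-842 + (77 - 177)) - 353))) = sqrt(151/705 + (2287 - ((-842 + (77 - 177)) - 353))) = sqrt(151/705 + (2287 - ((-842 - 100) - 353))) = sqrt(151/705 + (2287 - (-942 - 353))) = sqrt(151/705 + (2287 - 1*(-1295))) = sqrt(151/705 + (2287 + 1295)) = sqrt(151/705 + 3582) = sqrt(2525461/705) = sqrt(1780450005)/705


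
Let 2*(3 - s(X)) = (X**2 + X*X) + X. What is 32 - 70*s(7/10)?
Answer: -596/5 ≈ -119.20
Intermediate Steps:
s(X) = 3 - X**2 - X/2 (s(X) = 3 - ((X**2 + X*X) + X)/2 = 3 - ((X**2 + X**2) + X)/2 = 3 - (2*X**2 + X)/2 = 3 - (X + 2*X**2)/2 = 3 + (-X**2 - X/2) = 3 - X**2 - X/2)
32 - 70*s(7/10) = 32 - 70*(3 - (7/10)**2 - 7/(2*10)) = 32 - 70*(3 - (7*(1/10))**2 - 7/(2*10)) = 32 - 70*(3 - (7/10)**2 - 1/2*7/10) = 32 - 70*(3 - 1*49/100 - 7/20) = 32 - 70*(3 - 49/100 - 7/20) = 32 - 70*54/25 = 32 - 756/5 = -596/5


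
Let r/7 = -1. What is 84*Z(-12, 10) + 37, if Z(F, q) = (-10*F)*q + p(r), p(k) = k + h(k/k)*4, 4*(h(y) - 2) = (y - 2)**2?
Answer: 101005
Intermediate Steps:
r = -7 (r = 7*(-1) = -7)
h(y) = 2 + (-2 + y)**2/4 (h(y) = 2 + (y - 2)**2/4 = 2 + (-2 + y)**2/4)
p(k) = 9 + k (p(k) = k + (2 + (-2 + k/k)**2/4)*4 = k + (2 + (-2 + 1)**2/4)*4 = k + (2 + (1/4)*(-1)**2)*4 = k + (2 + (1/4)*1)*4 = k + (2 + 1/4)*4 = k + (9/4)*4 = k + 9 = 9 + k)
Z(F, q) = 2 - 10*F*q (Z(F, q) = (-10*F)*q + (9 - 7) = -10*F*q + 2 = 2 - 10*F*q)
84*Z(-12, 10) + 37 = 84*(2 - 10*(-12)*10) + 37 = 84*(2 + 1200) + 37 = 84*1202 + 37 = 100968 + 37 = 101005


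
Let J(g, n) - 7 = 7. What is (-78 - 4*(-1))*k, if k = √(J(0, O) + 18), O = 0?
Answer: -296*√2 ≈ -418.61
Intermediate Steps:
J(g, n) = 14 (J(g, n) = 7 + 7 = 14)
k = 4*√2 (k = √(14 + 18) = √32 = 4*√2 ≈ 5.6569)
(-78 - 4*(-1))*k = (-78 - 4*(-1))*(4*√2) = (-78 + 4)*(4*√2) = -296*√2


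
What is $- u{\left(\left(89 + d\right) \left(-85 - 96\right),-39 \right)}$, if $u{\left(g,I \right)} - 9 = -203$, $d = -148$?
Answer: $194$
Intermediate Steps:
$u{\left(g,I \right)} = -194$ ($u{\left(g,I \right)} = 9 - 203 = -194$)
$- u{\left(\left(89 + d\right) \left(-85 - 96\right),-39 \right)} = \left(-1\right) \left(-194\right) = 194$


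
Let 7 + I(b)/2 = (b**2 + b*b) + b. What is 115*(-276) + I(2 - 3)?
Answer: -31752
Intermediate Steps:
I(b) = -14 + 2*b + 4*b**2 (I(b) = -14 + 2*((b**2 + b*b) + b) = -14 + 2*((b**2 + b**2) + b) = -14 + 2*(2*b**2 + b) = -14 + 2*(b + 2*b**2) = -14 + (2*b + 4*b**2) = -14 + 2*b + 4*b**2)
115*(-276) + I(2 - 3) = 115*(-276) + (-14 + 2*(2 - 3) + 4*(2 - 3)**2) = -31740 + (-14 + 2*(-1) + 4*(-1)**2) = -31740 + (-14 - 2 + 4*1) = -31740 + (-14 - 2 + 4) = -31740 - 12 = -31752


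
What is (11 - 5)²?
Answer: 36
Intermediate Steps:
(11 - 5)² = 6² = 36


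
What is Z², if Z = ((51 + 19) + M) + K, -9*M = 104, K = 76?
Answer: 1464100/81 ≈ 18075.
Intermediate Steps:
M = -104/9 (M = -⅑*104 = -104/9 ≈ -11.556)
Z = 1210/9 (Z = ((51 + 19) - 104/9) + 76 = (70 - 104/9) + 76 = 526/9 + 76 = 1210/9 ≈ 134.44)
Z² = (1210/9)² = 1464100/81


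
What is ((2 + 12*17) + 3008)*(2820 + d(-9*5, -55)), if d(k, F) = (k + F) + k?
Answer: 8597450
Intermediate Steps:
d(k, F) = F + 2*k (d(k, F) = (F + k) + k = F + 2*k)
((2 + 12*17) + 3008)*(2820 + d(-9*5, -55)) = ((2 + 12*17) + 3008)*(2820 + (-55 + 2*(-9*5))) = ((2 + 204) + 3008)*(2820 + (-55 + 2*(-45))) = (206 + 3008)*(2820 + (-55 - 90)) = 3214*(2820 - 145) = 3214*2675 = 8597450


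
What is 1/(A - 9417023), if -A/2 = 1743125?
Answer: -1/12903273 ≈ -7.7500e-8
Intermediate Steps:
A = -3486250 (A = -2*1743125 = -3486250)
1/(A - 9417023) = 1/(-3486250 - 9417023) = 1/(-12903273) = -1/12903273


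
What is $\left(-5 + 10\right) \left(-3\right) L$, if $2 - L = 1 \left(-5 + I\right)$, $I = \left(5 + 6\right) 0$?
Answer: $-105$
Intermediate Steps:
$I = 0$ ($I = 11 \cdot 0 = 0$)
$L = 7$ ($L = 2 - 1 \left(-5 + 0\right) = 2 - 1 \left(-5\right) = 2 - -5 = 2 + 5 = 7$)
$\left(-5 + 10\right) \left(-3\right) L = \left(-5 + 10\right) \left(-3\right) 7 = 5 \left(-3\right) 7 = \left(-15\right) 7 = -105$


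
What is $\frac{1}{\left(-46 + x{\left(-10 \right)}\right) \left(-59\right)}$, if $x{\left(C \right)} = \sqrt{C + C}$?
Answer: $\frac{23}{63012} + \frac{i \sqrt{5}}{63012} \approx 0.00036501 + 3.5486 \cdot 10^{-5} i$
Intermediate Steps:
$x{\left(C \right)} = \sqrt{2} \sqrt{C}$ ($x{\left(C \right)} = \sqrt{2 C} = \sqrt{2} \sqrt{C}$)
$\frac{1}{\left(-46 + x{\left(-10 \right)}\right) \left(-59\right)} = \frac{1}{\left(-46 + \sqrt{2} \sqrt{-10}\right) \left(-59\right)} = \frac{1}{\left(-46 + \sqrt{2} i \sqrt{10}\right) \left(-59\right)} = \frac{1}{\left(-46 + 2 i \sqrt{5}\right) \left(-59\right)} = \frac{1}{2714 - 118 i \sqrt{5}}$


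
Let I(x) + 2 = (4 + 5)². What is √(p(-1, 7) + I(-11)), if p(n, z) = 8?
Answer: √87 ≈ 9.3274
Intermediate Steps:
I(x) = 79 (I(x) = -2 + (4 + 5)² = -2 + 9² = -2 + 81 = 79)
√(p(-1, 7) + I(-11)) = √(8 + 79) = √87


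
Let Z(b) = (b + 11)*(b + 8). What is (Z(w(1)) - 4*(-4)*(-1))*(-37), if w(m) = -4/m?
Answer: -444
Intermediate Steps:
Z(b) = (8 + b)*(11 + b) (Z(b) = (11 + b)*(8 + b) = (8 + b)*(11 + b))
(Z(w(1)) - 4*(-4)*(-1))*(-37) = ((88 + (-4/1)² + 19*(-4/1)) - 4*(-4)*(-1))*(-37) = ((88 + (-4*1)² + 19*(-4*1)) + 16*(-1))*(-37) = ((88 + (-4)² + 19*(-4)) - 16)*(-37) = ((88 + 16 - 76) - 16)*(-37) = (28 - 16)*(-37) = 12*(-37) = -444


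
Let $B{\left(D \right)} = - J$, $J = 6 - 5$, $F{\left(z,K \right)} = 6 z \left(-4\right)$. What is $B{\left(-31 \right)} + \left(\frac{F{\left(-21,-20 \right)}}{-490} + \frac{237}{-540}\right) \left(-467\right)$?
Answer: $\frac{862223}{1260} \approx 684.3$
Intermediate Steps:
$F{\left(z,K \right)} = - 24 z$
$J = 1$
$B{\left(D \right)} = -1$ ($B{\left(D \right)} = \left(-1\right) 1 = -1$)
$B{\left(-31 \right)} + \left(\frac{F{\left(-21,-20 \right)}}{-490} + \frac{237}{-540}\right) \left(-467\right) = -1 + \left(\frac{\left(-24\right) \left(-21\right)}{-490} + \frac{237}{-540}\right) \left(-467\right) = -1 + \left(504 \left(- \frac{1}{490}\right) + 237 \left(- \frac{1}{540}\right)\right) \left(-467\right) = -1 + \left(- \frac{36}{35} - \frac{79}{180}\right) \left(-467\right) = -1 - - \frac{863483}{1260} = -1 + \frac{863483}{1260} = \frac{862223}{1260}$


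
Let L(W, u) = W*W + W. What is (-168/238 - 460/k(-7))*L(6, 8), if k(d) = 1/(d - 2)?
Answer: 2955456/17 ≈ 1.7385e+5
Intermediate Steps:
k(d) = 1/(-2 + d)
L(W, u) = W + W**2 (L(W, u) = W**2 + W = W + W**2)
(-168/238 - 460/k(-7))*L(6, 8) = (-168/238 - 460/(1/(-2 - 7)))*(6*(1 + 6)) = (-168*1/238 - 460/(1/(-9)))*(6*7) = (-12/17 - 460/(-1/9))*42 = (-12/17 - 460*(-9))*42 = (-12/17 + 4140)*42 = (70368/17)*42 = 2955456/17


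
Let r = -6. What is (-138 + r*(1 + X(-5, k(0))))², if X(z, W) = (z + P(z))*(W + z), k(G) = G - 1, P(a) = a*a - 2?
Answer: 254016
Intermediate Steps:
P(a) = -2 + a² (P(a) = a² - 2 = -2 + a²)
k(G) = -1 + G
X(z, W) = (W + z)*(-2 + z + z²) (X(z, W) = (z + (-2 + z²))*(W + z) = (-2 + z + z²)*(W + z) = (W + z)*(-2 + z + z²))
(-138 + r*(1 + X(-5, k(0))))² = (-138 - 6*(1 + ((-5)² + (-1 + 0)*(-5) + (-1 + 0)*(-2 + (-5)²) - 5*(-2 + (-5)²))))² = (-138 - 6*(1 + (25 - 1*(-5) - (-2 + 25) - 5*(-2 + 25))))² = (-138 - 6*(1 + (25 + 5 - 1*23 - 5*23)))² = (-138 - 6*(1 + (25 + 5 - 23 - 115)))² = (-138 - 6*(1 - 108))² = (-138 - 6*(-107))² = (-138 + 642)² = 504² = 254016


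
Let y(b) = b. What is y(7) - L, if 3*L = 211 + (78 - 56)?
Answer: -212/3 ≈ -70.667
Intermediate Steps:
L = 233/3 (L = (211 + (78 - 56))/3 = (211 + 22)/3 = (1/3)*233 = 233/3 ≈ 77.667)
y(7) - L = 7 - 1*233/3 = 7 - 233/3 = -212/3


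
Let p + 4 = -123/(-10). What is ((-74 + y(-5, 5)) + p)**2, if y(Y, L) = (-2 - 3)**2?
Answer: 165649/100 ≈ 1656.5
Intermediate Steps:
p = 83/10 (p = -4 - 123/(-10) = -4 - 123*(-1/10) = -4 + 123/10 = 83/10 ≈ 8.3000)
y(Y, L) = 25 (y(Y, L) = (-5)**2 = 25)
((-74 + y(-5, 5)) + p)**2 = ((-74 + 25) + 83/10)**2 = (-49 + 83/10)**2 = (-407/10)**2 = 165649/100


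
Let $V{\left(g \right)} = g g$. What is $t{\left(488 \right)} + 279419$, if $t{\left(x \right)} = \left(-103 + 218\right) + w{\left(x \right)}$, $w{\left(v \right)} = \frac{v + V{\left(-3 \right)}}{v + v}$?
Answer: $\frac{272825681}{976} \approx 2.7953 \cdot 10^{5}$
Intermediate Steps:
$V{\left(g \right)} = g^{2}$
$w{\left(v \right)} = \frac{9 + v}{2 v}$ ($w{\left(v \right)} = \frac{v + \left(-3\right)^{2}}{v + v} = \frac{v + 9}{2 v} = \left(9 + v\right) \frac{1}{2 v} = \frac{9 + v}{2 v}$)
$t{\left(x \right)} = 115 + \frac{9 + x}{2 x}$ ($t{\left(x \right)} = \left(-103 + 218\right) + \frac{9 + x}{2 x} = 115 + \frac{9 + x}{2 x}$)
$t{\left(488 \right)} + 279419 = \frac{3 \left(3 + 77 \cdot 488\right)}{2 \cdot 488} + 279419 = \frac{3}{2} \cdot \frac{1}{488} \left(3 + 37576\right) + 279419 = \frac{3}{2} \cdot \frac{1}{488} \cdot 37579 + 279419 = \frac{112737}{976} + 279419 = \frac{272825681}{976}$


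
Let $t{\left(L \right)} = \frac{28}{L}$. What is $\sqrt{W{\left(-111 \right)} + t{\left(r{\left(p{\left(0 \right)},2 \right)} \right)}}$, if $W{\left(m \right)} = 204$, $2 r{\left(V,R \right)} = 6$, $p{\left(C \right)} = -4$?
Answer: $\frac{8 \sqrt{30}}{3} \approx 14.606$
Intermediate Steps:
$r{\left(V,R \right)} = 3$ ($r{\left(V,R \right)} = \frac{1}{2} \cdot 6 = 3$)
$\sqrt{W{\left(-111 \right)} + t{\left(r{\left(p{\left(0 \right)},2 \right)} \right)}} = \sqrt{204 + \frac{28}{3}} = \sqrt{\frac{640}{3}} = \frac{8 \sqrt{30}}{3}$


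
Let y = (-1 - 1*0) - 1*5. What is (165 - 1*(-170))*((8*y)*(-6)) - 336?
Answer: 96144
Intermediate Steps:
y = -6 (y = (-1 + 0) - 5 = -1 - 5 = -6)
(165 - 1*(-170))*((8*y)*(-6)) - 336 = (165 - 1*(-170))*((8*(-6))*(-6)) - 336 = (165 + 170)*(-48*(-6)) - 336 = 335*288 - 336 = 96480 - 336 = 96144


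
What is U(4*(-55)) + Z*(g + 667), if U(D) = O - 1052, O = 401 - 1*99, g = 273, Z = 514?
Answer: 482410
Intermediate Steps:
O = 302 (O = 401 - 99 = 302)
U(D) = -750 (U(D) = 302 - 1052 = -750)
U(4*(-55)) + Z*(g + 667) = -750 + 514*(273 + 667) = -750 + 514*940 = -750 + 483160 = 482410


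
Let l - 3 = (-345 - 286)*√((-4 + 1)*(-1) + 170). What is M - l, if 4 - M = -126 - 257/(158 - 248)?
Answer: 11173/90 + 631*√173 ≈ 8423.7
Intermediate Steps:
l = 3 - 631*√173 (l = 3 + (-345 - 286)*√((-4 + 1)*(-1) + 170) = 3 - 631*√(-3*(-1) + 170) = 3 - 631*√(3 + 170) = 3 - 631*√173 ≈ -8296.5)
M = 11443/90 (M = 4 - (-126 - 257/(158 - 248)) = 4 - (-126 - 257/(-90)) = 4 - (-126 - 257*(-1/90)) = 4 - (-126 + 257/90) = 4 - 1*(-11083/90) = 4 + 11083/90 = 11443/90 ≈ 127.14)
M - l = 11443/90 - (3 - 631*√173) = 11443/90 + (-3 + 631*√173) = 11173/90 + 631*√173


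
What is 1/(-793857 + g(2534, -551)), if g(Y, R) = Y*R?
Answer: -1/2190091 ≈ -4.5660e-7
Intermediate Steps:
g(Y, R) = R*Y
1/(-793857 + g(2534, -551)) = 1/(-793857 - 551*2534) = 1/(-793857 - 1396234) = 1/(-2190091) = -1/2190091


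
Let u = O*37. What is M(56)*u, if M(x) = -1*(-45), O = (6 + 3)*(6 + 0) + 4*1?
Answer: 96570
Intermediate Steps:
O = 58 (O = 9*6 + 4 = 54 + 4 = 58)
u = 2146 (u = 58*37 = 2146)
M(x) = 45
M(56)*u = 45*2146 = 96570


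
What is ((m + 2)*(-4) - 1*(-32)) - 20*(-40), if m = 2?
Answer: 816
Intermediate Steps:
((m + 2)*(-4) - 1*(-32)) - 20*(-40) = ((2 + 2)*(-4) - 1*(-32)) - 20*(-40) = (4*(-4) + 32) + 800 = (-16 + 32) + 800 = 16 + 800 = 816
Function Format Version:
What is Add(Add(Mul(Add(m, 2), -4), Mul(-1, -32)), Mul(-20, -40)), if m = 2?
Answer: 816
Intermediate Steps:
Add(Add(Mul(Add(m, 2), -4), Mul(-1, -32)), Mul(-20, -40)) = Add(Add(Mul(Add(2, 2), -4), Mul(-1, -32)), Mul(-20, -40)) = Add(Add(Mul(4, -4), 32), 800) = Add(Add(-16, 32), 800) = Add(16, 800) = 816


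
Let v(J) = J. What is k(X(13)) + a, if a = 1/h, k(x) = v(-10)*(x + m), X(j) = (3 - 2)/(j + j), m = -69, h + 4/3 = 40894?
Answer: 1099808309/1594814 ≈ 689.62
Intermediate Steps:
h = 122678/3 (h = -4/3 + 40894 = 122678/3 ≈ 40893.)
X(j) = 1/(2*j)
k(x) = 690 - 10*x (k(x) = -10*(x - 69) = -10*(-69 + x) = 690 - 10*x)
a = 3/122678 (a = 1/(122678/3) = 3/122678 ≈ 2.4454e-5)
k(X(13)) + a = (690 - 5/13) + 3/122678 = 8965/13 + 3/122678 = 1099808309/1594814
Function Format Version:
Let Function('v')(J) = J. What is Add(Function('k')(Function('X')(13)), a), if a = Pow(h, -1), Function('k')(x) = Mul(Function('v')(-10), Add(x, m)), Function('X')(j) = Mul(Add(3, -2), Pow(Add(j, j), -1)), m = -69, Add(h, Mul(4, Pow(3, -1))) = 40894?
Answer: Rational(1099808309, 1594814) ≈ 689.62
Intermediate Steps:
h = Rational(122678, 3) (h = Add(Rational(-4, 3), 40894) = Rational(122678, 3) ≈ 40893.)
Function('X')(j) = Mul(Rational(1, 2), Pow(j, -1)) (Function('X')(j) = Mul(1, Pow(Mul(2, j), -1)) = Mul(1, Mul(Rational(1, 2), Pow(j, -1))) = Mul(Rational(1, 2), Pow(j, -1)))
Function('k')(x) = Add(690, Mul(-10, x)) (Function('k')(x) = Mul(-10, Add(x, -69)) = Mul(-10, Add(-69, x)) = Add(690, Mul(-10, x)))
a = Rational(3, 122678) (a = Pow(Rational(122678, 3), -1) = Rational(3, 122678) ≈ 2.4454e-5)
Add(Function('k')(Function('X')(13)), a) = Add(Add(690, Mul(-10, Mul(Rational(1, 2), Pow(13, -1)))), Rational(3, 122678)) = Add(Add(690, Mul(-10, Mul(Rational(1, 2), Rational(1, 13)))), Rational(3, 122678)) = Add(Add(690, Mul(-10, Rational(1, 26))), Rational(3, 122678)) = Add(Add(690, Rational(-5, 13)), Rational(3, 122678)) = Add(Rational(8965, 13), Rational(3, 122678)) = Rational(1099808309, 1594814)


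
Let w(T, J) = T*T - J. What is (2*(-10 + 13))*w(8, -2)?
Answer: 396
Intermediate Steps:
w(T, J) = T**2 - J
(2*(-10 + 13))*w(8, -2) = (2*(-10 + 13))*(8**2 - 1*(-2)) = (2*3)*(64 + 2) = 6*66 = 396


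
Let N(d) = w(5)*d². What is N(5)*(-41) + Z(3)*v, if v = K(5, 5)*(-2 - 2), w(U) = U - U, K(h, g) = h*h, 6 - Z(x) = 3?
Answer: -300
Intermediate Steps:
Z(x) = 3 (Z(x) = 6 - 1*3 = 6 - 3 = 3)
K(h, g) = h²
w(U) = 0
v = -100 (v = 5²*(-2 - 2) = 25*(-4) = -100)
N(d) = 0 (N(d) = 0*d² = 0)
N(5)*(-41) + Z(3)*v = 0*(-41) + 3*(-100) = 0 - 300 = -300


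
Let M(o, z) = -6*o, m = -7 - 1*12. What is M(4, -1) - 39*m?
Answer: 717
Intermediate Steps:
m = -19 (m = -7 - 12 = -19)
M(4, -1) - 39*m = -6*4 - 39*(-19) = -24 + 741 = 717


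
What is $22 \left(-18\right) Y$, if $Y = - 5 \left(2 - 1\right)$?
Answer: $1980$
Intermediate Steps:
$Y = -5$ ($Y = - 5 \left(2 - 1\right) = \left(-5\right) 1 = -5$)
$22 \left(-18\right) Y = 22 \left(-18\right) \left(-5\right) = \left(-396\right) \left(-5\right) = 1980$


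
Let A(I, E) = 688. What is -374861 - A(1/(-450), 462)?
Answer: -375549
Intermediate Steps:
-374861 - A(1/(-450), 462) = -374861 - 1*688 = -374861 - 688 = -375549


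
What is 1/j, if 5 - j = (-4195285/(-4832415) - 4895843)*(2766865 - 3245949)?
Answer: -33327/78169132771926517 ≈ -4.2634e-13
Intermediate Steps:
j = -78169132771926517/33327 (j = 5 - (-4195285/(-4832415) - 4895843)*(2766865 - 3245949) = 5 - (-4195285*(-1/4832415) - 4895843)*(-479084) = 5 - (28933/33327 - 4895843)*(-479084) = 5 - (-163163730728)*(-479084)/33327 = 5 - 1*78169132772093152/33327 = 5 - 78169132772093152/33327 = -78169132771926517/33327 ≈ -2.3455e+12)
1/j = 1/(-78169132771926517/33327) = -33327/78169132771926517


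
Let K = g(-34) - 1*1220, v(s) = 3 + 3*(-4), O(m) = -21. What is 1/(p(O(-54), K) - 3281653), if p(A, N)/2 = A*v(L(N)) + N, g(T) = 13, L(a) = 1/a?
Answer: -1/3283689 ≈ -3.0454e-7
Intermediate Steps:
L(a) = 1/a
v(s) = -9 (v(s) = 3 - 12 = -9)
K = -1207 (K = 13 - 1*1220 = 13 - 1220 = -1207)
p(A, N) = -18*A + 2*N (p(A, N) = 2*(A*(-9) + N) = 2*(-9*A + N) = 2*(N - 9*A) = -18*A + 2*N)
1/(p(O(-54), K) - 3281653) = 1/((-18*(-21) + 2*(-1207)) - 3281653) = 1/((378 - 2414) - 3281653) = 1/(-2036 - 3281653) = 1/(-3283689) = -1/3283689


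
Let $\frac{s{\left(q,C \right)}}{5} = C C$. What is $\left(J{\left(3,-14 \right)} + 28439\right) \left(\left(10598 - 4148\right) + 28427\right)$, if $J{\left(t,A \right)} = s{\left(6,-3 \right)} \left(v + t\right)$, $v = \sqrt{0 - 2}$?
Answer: $996575398 + 1569465 i \sqrt{2} \approx 9.9658 \cdot 10^{8} + 2.2196 \cdot 10^{6} i$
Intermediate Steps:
$s{\left(q,C \right)} = 5 C^{2}$ ($s{\left(q,C \right)} = 5 C C = 5 C^{2}$)
$v = i \sqrt{2}$ ($v = \sqrt{-2} = i \sqrt{2} \approx 1.4142 i$)
$J{\left(t,A \right)} = 45 t + 45 i \sqrt{2}$ ($J{\left(t,A \right)} = 5 \left(-3\right)^{2} \left(i \sqrt{2} + t\right) = 5 \cdot 9 \left(t + i \sqrt{2}\right) = 45 \left(t + i \sqrt{2}\right) = 45 t + 45 i \sqrt{2}$)
$\left(J{\left(3,-14 \right)} + 28439\right) \left(\left(10598 - 4148\right) + 28427\right) = \left(\left(45 \cdot 3 + 45 i \sqrt{2}\right) + 28439\right) \left(\left(10598 - 4148\right) + 28427\right) = \left(\left(135 + 45 i \sqrt{2}\right) + 28439\right) \left(6450 + 28427\right) = \left(28574 + 45 i \sqrt{2}\right) 34877 = 996575398 + 1569465 i \sqrt{2}$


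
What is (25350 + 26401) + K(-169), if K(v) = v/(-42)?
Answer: 2173711/42 ≈ 51755.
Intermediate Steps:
K(v) = -v/42 (K(v) = v*(-1/42) = -v/42)
(25350 + 26401) + K(-169) = (25350 + 26401) - 1/42*(-169) = 51751 + 169/42 = 2173711/42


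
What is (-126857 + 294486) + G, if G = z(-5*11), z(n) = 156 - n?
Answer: 167840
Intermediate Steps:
G = 211 (G = 156 - (-5)*11 = 156 - 1*(-55) = 156 + 55 = 211)
(-126857 + 294486) + G = (-126857 + 294486) + 211 = 167629 + 211 = 167840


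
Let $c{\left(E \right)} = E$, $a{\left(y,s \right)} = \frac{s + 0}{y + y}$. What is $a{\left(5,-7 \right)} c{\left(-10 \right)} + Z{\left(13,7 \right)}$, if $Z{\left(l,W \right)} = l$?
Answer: $20$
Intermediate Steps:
$a{\left(y,s \right)} = \frac{s}{2 y}$
$a{\left(5,-7 \right)} c{\left(-10 \right)} + Z{\left(13,7 \right)} = \frac{1}{2} \left(-7\right) \frac{1}{5} \left(-10\right) + 13 = \left(- \frac{7}{10}\right) \left(-10\right) + 13 = 7 + 13 = 20$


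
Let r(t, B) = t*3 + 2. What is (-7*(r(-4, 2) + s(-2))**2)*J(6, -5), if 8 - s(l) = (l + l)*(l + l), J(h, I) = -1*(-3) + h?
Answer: -20412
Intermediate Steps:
r(t, B) = 2 + 3*t (r(t, B) = 3*t + 2 = 2 + 3*t)
J(h, I) = 3 + h
s(l) = 8 - 4*l**2 (s(l) = 8 - (l + l)*(l + l) = 8 - 2*l*2*l = 8 - 4*l**2)
(-7*(r(-4, 2) + s(-2))**2)*J(6, -5) = (-7*((2 + 3*(-4)) + (8 - 4*(-2)**2))**2)*(3 + 6) = -7*((2 - 12) + (8 - 4*4))**2*9 = -7*(-10 + (8 - 16))**2*9 = -7*(-10 - 8)**2*9 = -7*(-18)**2*9 = -7*324*9 = -2268*9 = -20412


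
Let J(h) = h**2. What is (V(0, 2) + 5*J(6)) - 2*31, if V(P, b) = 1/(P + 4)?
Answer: 473/4 ≈ 118.25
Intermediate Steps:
V(P, b) = 1/(4 + P)
(V(0, 2) + 5*J(6)) - 2*31 = (1/(4 + 0) + 5*6**2) - 2*31 = (1/4 + 5*36) - 62 = (1/4 + 180) - 62 = 721/4 - 62 = 473/4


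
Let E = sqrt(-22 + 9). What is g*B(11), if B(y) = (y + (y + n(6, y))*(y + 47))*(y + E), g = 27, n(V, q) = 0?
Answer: 192753 + 17523*I*sqrt(13) ≈ 1.9275e+5 + 63180.0*I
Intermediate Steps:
E = I*sqrt(13) (E = sqrt(-13) = I*sqrt(13) ≈ 3.6056*I)
B(y) = (y + I*sqrt(13))*(y + y*(47 + y)) (B(y) = (y + (y + 0)*(y + 47))*(y + I*sqrt(13)) = (y + y*(47 + y))*(y + I*sqrt(13)) = (y + I*sqrt(13))*(y + y*(47 + y)))
g*B(11) = 27*(11*(11**2 + 48*11 + 48*I*sqrt(13) + I*11*sqrt(13))) = 27*(11*(121 + 528 + 48*I*sqrt(13) + 11*I*sqrt(13))) = 27*(11*(649 + 59*I*sqrt(13))) = 27*(7139 + 649*I*sqrt(13)) = 192753 + 17523*I*sqrt(13)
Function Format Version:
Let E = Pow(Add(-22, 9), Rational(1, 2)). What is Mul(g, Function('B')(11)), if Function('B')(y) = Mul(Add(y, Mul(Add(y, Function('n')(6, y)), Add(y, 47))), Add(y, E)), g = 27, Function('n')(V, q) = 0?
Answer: Add(192753, Mul(17523, I, Pow(13, Rational(1, 2)))) ≈ Add(1.9275e+5, Mul(63180., I))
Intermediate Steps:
E = Mul(I, Pow(13, Rational(1, 2))) (E = Pow(-13, Rational(1, 2)) = Mul(I, Pow(13, Rational(1, 2))) ≈ Mul(3.6056, I))
Function('B')(y) = Mul(Add(y, Mul(I, Pow(13, Rational(1, 2)))), Add(y, Mul(y, Add(47, y)))) (Function('B')(y) = Mul(Add(y, Mul(Add(y, 0), Add(y, 47))), Add(y, Mul(I, Pow(13, Rational(1, 2))))) = Mul(Add(y, Mul(y, Add(47, y))), Add(y, Mul(I, Pow(13, Rational(1, 2))))) = Mul(Add(y, Mul(I, Pow(13, Rational(1, 2)))), Add(y, Mul(y, Add(47, y)))))
Mul(g, Function('B')(11)) = Mul(27, Mul(11, Add(Pow(11, 2), Mul(48, 11), Mul(48, I, Pow(13, Rational(1, 2))), Mul(I, 11, Pow(13, Rational(1, 2)))))) = Mul(27, Mul(11, Add(121, 528, Mul(48, I, Pow(13, Rational(1, 2))), Mul(11, I, Pow(13, Rational(1, 2)))))) = Mul(27, Mul(11, Add(649, Mul(59, I, Pow(13, Rational(1, 2)))))) = Mul(27, Add(7139, Mul(649, I, Pow(13, Rational(1, 2))))) = Add(192753, Mul(17523, I, Pow(13, Rational(1, 2))))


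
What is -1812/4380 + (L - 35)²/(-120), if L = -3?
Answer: -27259/2190 ≈ -12.447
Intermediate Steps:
-1812/4380 + (L - 35)²/(-120) = -1812/4380 + (-3 - 35)²/(-120) = -1812*1/4380 + (-38)²*(-1/120) = -151/365 + 1444*(-1/120) = -151/365 - 361/30 = -27259/2190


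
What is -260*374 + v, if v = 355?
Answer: -96885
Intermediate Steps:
-260*374 + v = -260*374 + 355 = -97240 + 355 = -96885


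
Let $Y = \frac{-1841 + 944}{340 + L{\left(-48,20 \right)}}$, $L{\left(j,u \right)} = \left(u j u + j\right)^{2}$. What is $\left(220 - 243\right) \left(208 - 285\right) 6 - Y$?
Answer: $\frac{3936782579241}{370485844} \approx 10626.0$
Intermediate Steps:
$L{\left(j,u \right)} = \left(j + j u^{2}\right)^{2}$ ($L{\left(j,u \right)} = \left(j u u + j\right)^{2} = \left(j u^{2} + j\right)^{2} = \left(j + j u^{2}\right)^{2}$)
$Y = - \frac{897}{370485844}$ ($Y = \frac{-1841 + 944}{340 + \left(-48\right)^{2} \left(1 + 20^{2}\right)^{2}} = - \frac{897}{340 + 2304 \left(1 + 400\right)^{2}} = - \frac{897}{340 + 2304 \cdot 401^{2}} = - \frac{897}{340 + 2304 \cdot 160801} = - \frac{897}{340 + 370485504} = - \frac{897}{370485844} \approx -2.4211 \cdot 10^{-6}$)
$\left(220 - 243\right) \left(208 - 285\right) 6 - Y = \left(220 - 243\right) \left(208 - 285\right) 6 - - \frac{897}{370485844} = \left(-23\right) \left(-77\right) 6 + \frac{897}{370485844} = 1771 \cdot 6 + \frac{897}{370485844} = 10626 + \frac{897}{370485844} = \frac{3936782579241}{370485844}$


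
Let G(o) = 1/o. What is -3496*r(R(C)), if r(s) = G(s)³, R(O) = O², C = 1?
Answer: -3496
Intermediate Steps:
r(s) = s⁻³ (r(s) = (1/s)³ = s⁻³)
-3496*r(R(C)) = -3496/(1²)³ = -3496/1³ = -3496*1 = -3496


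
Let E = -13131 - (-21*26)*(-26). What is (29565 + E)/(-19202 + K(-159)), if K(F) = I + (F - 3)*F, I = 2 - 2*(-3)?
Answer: 373/1094 ≈ 0.34095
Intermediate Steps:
E = -27327 (E = -13131 - (-546)*(-26) = -13131 - 1*14196 = -13131 - 14196 = -27327)
I = 8 (I = 2 + 6 = 8)
K(F) = 8 + F*(-3 + F) (K(F) = 8 + (F - 3)*F = 8 + (-3 + F)*F = 8 + F*(-3 + F))
(29565 + E)/(-19202 + K(-159)) = (29565 - 27327)/(-19202 + (8 + (-159)² - 3*(-159))) = 2238/(-19202 + (8 + 25281 + 477)) = 2238/(-19202 + 25766) = 2238/6564 = 2238*(1/6564) = 373/1094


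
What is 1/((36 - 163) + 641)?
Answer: 1/514 ≈ 0.0019455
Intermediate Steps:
1/((36 - 163) + 641) = 1/(-127 + 641) = 1/514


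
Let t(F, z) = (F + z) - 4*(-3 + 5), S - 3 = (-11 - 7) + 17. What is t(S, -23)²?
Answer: 841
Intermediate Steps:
S = 2 (S = 3 + ((-11 - 7) + 17) = 3 + (-18 + 17) = 3 - 1 = 2)
t(F, z) = -8 + F + z (t(F, z) = (F + z) - 4*2 = (F + z) - 8 = -8 + F + z)
t(S, -23)² = (-8 + 2 - 23)² = (-29)² = 841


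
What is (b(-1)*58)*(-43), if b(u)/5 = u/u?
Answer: -12470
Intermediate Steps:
b(u) = 5 (b(u) = 5*(u/u) = 5*1 = 5)
(b(-1)*58)*(-43) = (5*58)*(-43) = 290*(-43) = -12470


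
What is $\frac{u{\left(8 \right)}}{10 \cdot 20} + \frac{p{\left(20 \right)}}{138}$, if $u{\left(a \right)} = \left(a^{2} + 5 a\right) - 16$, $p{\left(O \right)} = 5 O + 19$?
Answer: $\frac{4493}{3450} \approx 1.3023$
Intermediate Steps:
$p{\left(O \right)} = 19 + 5 O$
$u{\left(a \right)} = -16 + a^{2} + 5 a$
$\frac{u{\left(8 \right)}}{10 \cdot 20} + \frac{p{\left(20 \right)}}{138} = \frac{-16 + 8^{2} + 5 \cdot 8}{10 \cdot 20} + \frac{19 + 5 \cdot 20}{138} = \frac{-16 + 64 + 40}{200} + \left(19 + 100\right) \frac{1}{138} = 88 \cdot \frac{1}{200} + 119 \cdot \frac{1}{138} = \frac{11}{25} + \frac{119}{138} = \frac{4493}{3450}$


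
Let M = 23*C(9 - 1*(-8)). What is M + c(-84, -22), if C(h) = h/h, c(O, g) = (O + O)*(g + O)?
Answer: 17831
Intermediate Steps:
c(O, g) = 2*O*(O + g) (c(O, g) = (2*O)*(O + g) = 2*O*(O + g))
C(h) = 1
M = 23 (M = 23*1 = 23)
M + c(-84, -22) = 23 + 2*(-84)*(-84 - 22) = 23 + 2*(-84)*(-106) = 23 + 17808 = 17831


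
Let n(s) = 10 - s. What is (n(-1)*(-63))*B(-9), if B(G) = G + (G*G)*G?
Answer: 511434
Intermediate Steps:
B(G) = G + G³ (B(G) = G + G²*G = G + G³)
(n(-1)*(-63))*B(-9) = ((10 - 1*(-1))*(-63))*(-9 + (-9)³) = ((10 + 1)*(-63))*(-9 - 729) = (11*(-63))*(-738) = -693*(-738) = 511434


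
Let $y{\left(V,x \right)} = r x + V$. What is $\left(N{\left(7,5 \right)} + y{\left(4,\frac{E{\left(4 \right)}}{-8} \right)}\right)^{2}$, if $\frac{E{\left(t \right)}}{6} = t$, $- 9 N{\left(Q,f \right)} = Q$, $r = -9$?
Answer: $\frac{73984}{81} \approx 913.38$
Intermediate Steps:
$N{\left(Q,f \right)} = - \frac{Q}{9}$
$E{\left(t \right)} = 6 t$
$y{\left(V,x \right)} = V - 9 x$ ($y{\left(V,x \right)} = - 9 x + V = V - 9 x$)
$\left(N{\left(7,5 \right)} + y{\left(4,\frac{E{\left(4 \right)}}{-8} \right)}\right)^{2} = \left(\left(- \frac{1}{9}\right) 7 - \left(-4 + 9 \frac{6 \cdot 4}{-8}\right)\right)^{2} = \left(- \frac{7}{9} - \left(-4 + 9 \cdot 24 \left(- \frac{1}{8}\right)\right)\right)^{2} = \left(- \frac{7}{9} + \left(4 - -27\right)\right)^{2} = \left(- \frac{7}{9} + \left(4 + 27\right)\right)^{2} = \left(- \frac{7}{9} + 31\right)^{2} = \left(\frac{272}{9}\right)^{2} = \frac{73984}{81}$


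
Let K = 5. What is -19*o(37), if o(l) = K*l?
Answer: -3515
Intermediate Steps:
o(l) = 5*l
-19*o(37) = -95*37 = -19*185 = -3515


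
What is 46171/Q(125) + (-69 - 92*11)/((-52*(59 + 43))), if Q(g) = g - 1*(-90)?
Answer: 245123399/1140360 ≈ 214.95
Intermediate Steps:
Q(g) = 90 + g (Q(g) = g + 90 = 90 + g)
46171/Q(125) + (-69 - 92*11)/((-52*(59 + 43))) = 46171/(90 + 125) + (-69 - 92*11)/((-52*(59 + 43))) = 46171/215 + (-69 - 1012)/((-52*102)) = 46171*(1/215) - 1081/(-5304) = 46171/215 - 1081*(-1/5304) = 46171/215 + 1081/5304 = 245123399/1140360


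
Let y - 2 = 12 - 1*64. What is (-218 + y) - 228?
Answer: -496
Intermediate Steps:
y = -50 (y = 2 + (12 - 1*64) = 2 + (12 - 64) = 2 - 52 = -50)
(-218 + y) - 228 = (-218 - 50) - 228 = -268 - 228 = -496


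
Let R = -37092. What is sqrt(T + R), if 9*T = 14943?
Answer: I*sqrt(318885)/3 ≈ 188.23*I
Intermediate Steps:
T = 4981/3 (T = (1/9)*14943 = 4981/3 ≈ 1660.3)
sqrt(T + R) = sqrt(4981/3 - 37092) = sqrt(-106295/3) = I*sqrt(318885)/3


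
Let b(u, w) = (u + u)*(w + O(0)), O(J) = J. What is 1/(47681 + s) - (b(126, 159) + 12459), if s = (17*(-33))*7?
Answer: -2298266357/43754 ≈ -52527.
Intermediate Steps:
s = -3927 (s = -561*7 = -3927)
b(u, w) = 2*u*w (b(u, w) = (u + u)*(w + 0) = (2*u)*w = 2*u*w)
1/(47681 + s) - (b(126, 159) + 12459) = 1/(47681 - 3927) - (2*126*159 + 12459) = 1/43754 - (40068 + 12459) = 1/43754 - 1*52527 = 1/43754 - 52527 = -2298266357/43754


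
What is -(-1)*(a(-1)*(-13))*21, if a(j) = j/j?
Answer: -273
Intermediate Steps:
a(j) = 1
-(-1)*(a(-1)*(-13))*21 = -(-1)*(1*(-13))*21 = -(-1)*(-13*21) = -(-1)*(-273) = -1*273 = -273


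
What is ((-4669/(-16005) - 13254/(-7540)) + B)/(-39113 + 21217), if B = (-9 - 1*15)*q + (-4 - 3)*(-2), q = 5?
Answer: 1254450167/215964811920 ≈ 0.0058086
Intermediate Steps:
B = -106 (B = (-9 - 1*15)*5 + (-4 - 3)*(-2) = (-9 - 15)*5 - 7*(-2) = -24*5 + 14 = -120 + 14 = -106)
((-4669/(-16005) - 13254/(-7540)) + B)/(-39113 + 21217) = ((-4669/(-16005) - 13254/(-7540)) - 106)/(-39113 + 21217) = ((-4669*(-1/16005) - 13254*(-1/7540)) - 106)/(-17896) = ((4669/16005 + 6627/3770) - 106)*(-1/17896) = (24733453/12067770 - 106)*(-1/17896) = -1254450167/12067770*(-1/17896) = 1254450167/215964811920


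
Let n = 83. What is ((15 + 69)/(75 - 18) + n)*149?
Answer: 239145/19 ≈ 12587.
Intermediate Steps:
((15 + 69)/(75 - 18) + n)*149 = ((15 + 69)/(75 - 18) + 83)*149 = (84/57 + 83)*149 = (84*(1/57) + 83)*149 = (28/19 + 83)*149 = (1605/19)*149 = 239145/19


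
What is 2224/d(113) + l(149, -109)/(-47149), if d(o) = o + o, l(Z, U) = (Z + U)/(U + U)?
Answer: 5714838252/580734233 ≈ 9.8407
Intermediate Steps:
l(Z, U) = (U + Z)/(2*U) (l(Z, U) = (U + Z)/((2*U)) = (U + Z)*(1/(2*U)) = (U + Z)/(2*U))
d(o) = 2*o
2224/d(113) + l(149, -109)/(-47149) = 2224/((2*113)) + ((½)*(-109 + 149)/(-109))/(-47149) = 2224/226 + ((½)*(-1/109)*40)*(-1/47149) = 2224*(1/226) - 20/109*(-1/47149) = 1112/113 + 20/5139241 = 5714838252/580734233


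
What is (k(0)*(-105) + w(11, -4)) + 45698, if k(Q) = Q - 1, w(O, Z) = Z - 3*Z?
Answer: 45811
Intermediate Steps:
w(O, Z) = -2*Z
k(Q) = -1 + Q
(k(0)*(-105) + w(11, -4)) + 45698 = ((-1 + 0)*(-105) - 2*(-4)) + 45698 = (-1*(-105) + 8) + 45698 = (105 + 8) + 45698 = 113 + 45698 = 45811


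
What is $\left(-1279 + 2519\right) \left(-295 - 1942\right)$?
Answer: $-2773880$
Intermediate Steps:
$\left(-1279 + 2519\right) \left(-295 - 1942\right) = 1240 \left(-2237\right) = -2773880$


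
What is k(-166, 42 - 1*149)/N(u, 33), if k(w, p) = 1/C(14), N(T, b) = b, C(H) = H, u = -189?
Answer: 1/462 ≈ 0.0021645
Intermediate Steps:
k(w, p) = 1/14
k(-166, 42 - 1*149)/N(u, 33) = (1/14)/33 = (1/14)*(1/33) = 1/462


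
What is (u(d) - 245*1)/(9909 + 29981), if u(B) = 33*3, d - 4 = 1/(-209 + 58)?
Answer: -73/19945 ≈ -0.0036601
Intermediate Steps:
d = 603/151 (d = 4 + 1/(-209 + 58) = 4 + 1/(-151) = 4 - 1/151 = 603/151 ≈ 3.9934)
u(B) = 99
(u(d) - 245*1)/(9909 + 29981) = (99 - 245*1)/(9909 + 29981) = (99 - 245)/39890 = -146*1/39890 = -73/19945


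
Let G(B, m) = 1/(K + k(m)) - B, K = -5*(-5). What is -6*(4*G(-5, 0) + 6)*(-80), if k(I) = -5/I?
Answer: nan ≈ nan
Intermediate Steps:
K = 25
G(B, m) = 1/(25 - 5/m) - B
-6*(4*G(-5, 0) + 6)*(-80) = -6*(4*((5*(-5) - 1*0*(-1 + 25*(-5)))/(5*(-1 + 5*0))) + 6)*(-80) = -6*(4*((-25 - 1*0*(-1 - 125))/(5*(-1 + 0))) + 6)*(-80) = -6*(4*((1/5)*(-25 - 1*0*(-126))/(-1)) + 6)*(-80) = -6*(4*((1/5)*(-1)*(-25 + 0)) + 6)*(-80) = -6*(4*((1/5)*(-1)*(-25)) + 6)*(-80) = -6*(4*5 + 6)*(-80) = -6*(20 + 6)*(-80) = -6*26*(-80) = -156*(-80) = 12480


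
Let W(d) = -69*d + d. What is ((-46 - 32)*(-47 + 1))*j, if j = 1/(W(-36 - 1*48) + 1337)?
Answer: 3588/7049 ≈ 0.50901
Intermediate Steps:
W(d) = -68*d
j = 1/7049 (j = 1/(-68*(-36 - 1*48) + 1337) = 1/(-68*(-36 - 48) + 1337) = 1/(-68*(-84) + 1337) = 1/(5712 + 1337) = 1/7049 ≈ 0.00014186)
((-46 - 32)*(-47 + 1))*j = ((-46 - 32)*(-47 + 1))*(1/7049) = -78*(-46)*(1/7049) = 3588*(1/7049) = 3588/7049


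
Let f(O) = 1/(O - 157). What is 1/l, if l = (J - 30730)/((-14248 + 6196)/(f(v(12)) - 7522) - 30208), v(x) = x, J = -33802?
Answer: 633585119/1353547531 ≈ 0.46809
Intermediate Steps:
f(O) = 1/(-157 + O)
l = 1353547531/633585119 (l = (-33802 - 30730)/((-14248 + 6196)/(1/(-157 + 12) - 7522) - 30208) = -64532/(-8052/(1/(-145) - 7522) - 30208) = -64532/(-8052/(-1/145 - 7522) - 30208) = -64532/(-8052/(-1090691/145) - 30208) = -64532/(-8052*(-145/1090691) - 30208) = -64532/(1167540/1090691 - 30208) = -64532/(-32946426188/1090691) = -64532*(-1090691/32946426188) = 1353547531/633585119 ≈ 2.1363)
1/l = 1/(1353547531/633585119) = 633585119/1353547531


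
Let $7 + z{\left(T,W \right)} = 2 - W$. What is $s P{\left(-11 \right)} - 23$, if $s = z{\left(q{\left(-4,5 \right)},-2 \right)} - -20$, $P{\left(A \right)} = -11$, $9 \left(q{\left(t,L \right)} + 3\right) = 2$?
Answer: $-210$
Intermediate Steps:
$q{\left(t,L \right)} = - \frac{25}{9}$ ($q{\left(t,L \right)} = -3 + \frac{1}{9} \cdot 2 = -3 + \frac{2}{9} = - \frac{25}{9}$)
$z{\left(T,W \right)} = -5 - W$ ($z{\left(T,W \right)} = -7 - \left(-2 + W\right) = -5 - W$)
$s = 17$ ($s = \left(-5 - -2\right) - -20 = \left(-5 + 2\right) + 20 = -3 + 20 = 17$)
$s P{\left(-11 \right)} - 23 = 17 \left(-11\right) - 23 = -187 - 23 = -210$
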